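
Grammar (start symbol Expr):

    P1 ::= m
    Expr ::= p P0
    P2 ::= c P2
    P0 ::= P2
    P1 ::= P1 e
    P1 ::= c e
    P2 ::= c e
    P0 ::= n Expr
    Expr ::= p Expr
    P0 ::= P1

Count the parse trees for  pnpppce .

Parse trees for pnpppce:
  [Expr p [P0 n [Expr p [Expr p [Expr p [P0 [P2 c e]]]]]]]
  [Expr p [P0 n [Expr p [Expr p [Expr p [P0 [P1 c e]]]]]]]

2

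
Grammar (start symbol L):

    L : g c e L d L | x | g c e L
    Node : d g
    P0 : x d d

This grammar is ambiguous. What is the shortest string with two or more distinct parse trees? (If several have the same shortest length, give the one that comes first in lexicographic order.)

length 1: no string has ≥2 trees
length 4: no string has ≥2 trees
length 6: no string has ≥2 trees
length 7: no string has ≥2 trees
length 9: g c e g c e x d x has 2 parse trees

Two derivations of g c e g c e x d x:
  L ⇒ g c e L d L ⇒ g c e g c e L d L ⇒ g c e g c e x d L ⇒ g c e g c e x d x
  L ⇒ g c e L ⇒ g c e g c e L d L ⇒ g c e g c e x d L ⇒ g c e g c e x d x

g c e g c e x d x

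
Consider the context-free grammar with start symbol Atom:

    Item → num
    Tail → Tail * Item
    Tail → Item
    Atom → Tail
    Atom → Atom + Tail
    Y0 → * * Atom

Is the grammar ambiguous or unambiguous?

Only Atom, Tail, Item are reachable from Atom; ignoring the rest: The grammar is stratified — Atom handles '+' (left-recursive), Tail handles '*', Item atoms. Each operator has a fixed associativity and precedence level, so every string has one parse.

Unambiguous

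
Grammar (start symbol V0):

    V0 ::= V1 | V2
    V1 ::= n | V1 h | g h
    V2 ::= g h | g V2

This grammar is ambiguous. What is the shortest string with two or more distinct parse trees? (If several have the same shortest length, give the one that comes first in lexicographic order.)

g h

length 1: no string has ≥2 trees
length 2: g h has 2 parse trees

Two derivations of g h:
  V0 ⇒ V1 ⇒ g h
  V0 ⇒ V2 ⇒ g h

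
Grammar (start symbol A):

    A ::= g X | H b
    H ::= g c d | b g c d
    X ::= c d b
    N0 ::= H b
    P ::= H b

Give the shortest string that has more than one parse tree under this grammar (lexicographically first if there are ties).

length 4: g c d b has 2 parse trees

Two derivations of g c d b:
  A ⇒ g X ⇒ g c d b
  A ⇒ H b ⇒ g c d b

g c d b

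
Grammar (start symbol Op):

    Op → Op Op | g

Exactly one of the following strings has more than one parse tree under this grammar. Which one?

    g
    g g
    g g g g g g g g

g: 1 tree
g g: 1 tree
g g g g g g g g: 429 trees

g g g g g g g g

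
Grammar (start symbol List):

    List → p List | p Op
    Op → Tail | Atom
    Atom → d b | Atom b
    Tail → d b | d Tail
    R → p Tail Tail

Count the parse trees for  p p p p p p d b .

Parse trees for p p p p p p d b:
  [List p [List p [List p [List p [List p [List p [Op [Tail d b]]]]]]]]
  [List p [List p [List p [List p [List p [List p [Op [Atom d b]]]]]]]]

2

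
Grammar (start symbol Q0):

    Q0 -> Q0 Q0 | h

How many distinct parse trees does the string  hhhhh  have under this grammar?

Parse trees for hhhhh (showing first 6 of 14):
  [Q0 [Q0 h] [Q0 [Q0 h] [Q0 [Q0 h] [Q0 [Q0 h] [Q0 h]]]]]
  [Q0 [Q0 h] [Q0 [Q0 h] [Q0 [Q0 [Q0 h] [Q0 h]] [Q0 h]]]]
  [Q0 [Q0 h] [Q0 [Q0 [Q0 h] [Q0 h]] [Q0 [Q0 h] [Q0 h]]]]
  [Q0 [Q0 h] [Q0 [Q0 [Q0 h] [Q0 [Q0 h] [Q0 h]]] [Q0 h]]]
  [Q0 [Q0 h] [Q0 [Q0 [Q0 [Q0 h] [Q0 h]] [Q0 h]] [Q0 h]]]
  [Q0 [Q0 [Q0 h] [Q0 h]] [Q0 [Q0 h] [Q0 [Q0 h] [Q0 h]]]]

14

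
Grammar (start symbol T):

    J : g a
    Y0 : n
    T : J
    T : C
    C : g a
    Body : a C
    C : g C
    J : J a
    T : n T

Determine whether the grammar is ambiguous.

Ambiguous

Witness: g a

Derivation 1: T ⇒ J ⇒ g a
Derivation 2: T ⇒ C ⇒ g a

Two distinct leftmost derivations for the same string.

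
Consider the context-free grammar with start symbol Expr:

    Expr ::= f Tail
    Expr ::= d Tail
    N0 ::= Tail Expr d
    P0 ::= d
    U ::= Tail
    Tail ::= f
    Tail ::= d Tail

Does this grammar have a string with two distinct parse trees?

Only Expr, Tail are reachable from Expr; ignoring the rest: Each reachable nonterminal has at most one production per leading terminal, and all productions are right-linear; the derivation is determined token-by-token.

Unambiguous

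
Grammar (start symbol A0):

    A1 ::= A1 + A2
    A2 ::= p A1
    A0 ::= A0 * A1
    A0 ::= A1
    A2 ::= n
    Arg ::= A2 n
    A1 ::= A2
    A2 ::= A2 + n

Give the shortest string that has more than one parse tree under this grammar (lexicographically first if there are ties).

length 1: no string has ≥2 trees
length 2: no string has ≥2 trees
length 3: n + n has 2 parse trees

Two derivations of n + n:
  A0 ⇒ A1 ⇒ A1 + A2 ⇒ A2 + A2 ⇒ n + A2 ⇒ n + n
  A0 ⇒ A1 ⇒ A2 ⇒ A2 + n ⇒ n + n

n + n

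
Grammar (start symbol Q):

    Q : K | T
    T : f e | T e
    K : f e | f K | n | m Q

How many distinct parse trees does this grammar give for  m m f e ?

Parse trees for m m f e:
  [Q [K m [Q [K m [Q [K f e]]]]]]
  [Q [K m [Q [K m [Q [T f e]]]]]]

2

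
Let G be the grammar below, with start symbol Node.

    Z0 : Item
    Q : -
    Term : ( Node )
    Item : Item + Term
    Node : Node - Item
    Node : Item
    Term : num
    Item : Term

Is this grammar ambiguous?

Unambiguous

Only Node, Item, Term are reachable from Node; ignoring the rest: This is a standard precedence ladder (Node over Item over Term), with each level left-recursive on its own operator ('-' at Node, '+' at Item). That structure is LR(1), hence unambiguous.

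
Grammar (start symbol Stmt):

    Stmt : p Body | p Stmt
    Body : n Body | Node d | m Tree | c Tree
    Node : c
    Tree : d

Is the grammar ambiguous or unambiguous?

Ambiguous

Witness: p c d

Derivation 1: Stmt ⇒ p Body ⇒ p Node d ⇒ p c d
Derivation 2: Stmt ⇒ p Body ⇒ p c Tree ⇒ p c d

Two distinct leftmost derivations for the same string.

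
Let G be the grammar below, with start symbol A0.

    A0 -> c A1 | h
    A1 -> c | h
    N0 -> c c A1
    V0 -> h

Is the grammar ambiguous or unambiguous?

Unambiguous

Only A0, A1 are reachable from A0; ignoring the rest: Each reachable nonterminal has at most one production per leading terminal, and all productions are right-linear; the derivation is determined token-by-token.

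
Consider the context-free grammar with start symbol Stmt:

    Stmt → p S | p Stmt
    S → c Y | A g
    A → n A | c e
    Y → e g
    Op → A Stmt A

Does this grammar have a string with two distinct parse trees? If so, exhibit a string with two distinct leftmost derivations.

Witness: p c e g

Derivation 1: Stmt ⇒ p S ⇒ p c Y ⇒ p c e g
Derivation 2: Stmt ⇒ p S ⇒ p A g ⇒ p c e g

Two distinct leftmost derivations for the same string.

Ambiguous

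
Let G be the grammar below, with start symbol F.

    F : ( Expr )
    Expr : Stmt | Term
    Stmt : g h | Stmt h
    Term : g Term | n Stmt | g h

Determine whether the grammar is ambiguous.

Ambiguous

Witness: ( g h )

Derivation 1: F ⇒ ( Expr ) ⇒ ( Stmt ) ⇒ ( g h )
Derivation 2: F ⇒ ( Expr ) ⇒ ( Term ) ⇒ ( g h )

Two distinct leftmost derivations for the same string.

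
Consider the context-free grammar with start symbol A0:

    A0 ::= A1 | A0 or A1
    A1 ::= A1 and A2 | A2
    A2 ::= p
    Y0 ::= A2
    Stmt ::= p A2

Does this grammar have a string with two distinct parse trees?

Only A0, A1, A2 are reachable from A0; ignoring the rest: The grammar is stratified — A0 handles 'or' (left-recursive), A1 handles 'and', A2 atoms. Each operator has a fixed associativity and precedence level, so every string has one parse.

Unambiguous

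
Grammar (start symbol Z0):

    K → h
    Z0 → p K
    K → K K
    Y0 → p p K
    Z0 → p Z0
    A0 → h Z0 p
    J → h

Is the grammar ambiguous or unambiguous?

Witness: p h h h

Derivation 1: Z0 ⇒ p K ⇒ p K K ⇒ p h K ⇒ p h K K ⇒ p h h K ⇒ p h h h
Derivation 2: Z0 ⇒ p K ⇒ p K K ⇒ p K K K ⇒ p h K K ⇒ p h h K ⇒ p h h h

Two distinct leftmost derivations for the same string.

Ambiguous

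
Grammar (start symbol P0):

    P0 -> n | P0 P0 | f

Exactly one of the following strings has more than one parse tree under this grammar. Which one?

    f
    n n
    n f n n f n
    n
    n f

n f n n f n

f: 1 tree
n n: 1 tree
n f n n f n: 42 trees
n: 1 tree
n f: 1 tree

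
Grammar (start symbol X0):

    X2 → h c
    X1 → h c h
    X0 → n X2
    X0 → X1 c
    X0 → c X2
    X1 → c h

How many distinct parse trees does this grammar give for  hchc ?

Parse trees for hchc:
  [X0 [X1 h c h] c]

1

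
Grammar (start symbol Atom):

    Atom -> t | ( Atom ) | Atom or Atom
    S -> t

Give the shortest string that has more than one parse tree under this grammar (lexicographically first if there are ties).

t or t or t

length 1: no string has ≥2 trees
length 3: no string has ≥2 trees
length 5: t or t or t has 2 parse trees

Two derivations of t or t or t:
  Atom ⇒ Atom or Atom ⇒ t or Atom ⇒ t or Atom or Atom ⇒ t or t or Atom ⇒ t or t or t
  Atom ⇒ Atom or Atom ⇒ Atom or Atom or Atom ⇒ t or Atom or Atom ⇒ t or t or Atom ⇒ t or t or t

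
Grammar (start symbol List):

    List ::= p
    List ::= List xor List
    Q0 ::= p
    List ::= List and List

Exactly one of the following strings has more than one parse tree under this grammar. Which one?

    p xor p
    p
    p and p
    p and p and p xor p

p and p and p xor p

p xor p: 1 tree
p: 1 tree
p and p: 1 tree
p and p and p xor p: 5 trees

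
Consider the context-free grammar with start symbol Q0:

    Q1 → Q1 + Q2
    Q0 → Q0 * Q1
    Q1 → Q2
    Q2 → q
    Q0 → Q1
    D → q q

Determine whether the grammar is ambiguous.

Unambiguous

Only Q0, Q1, Q2 are reachable from Q0; ignoring the rest: The grammar is stratified — Q0 handles '*' (left-recursive), Q1 handles '+', Q2 atoms. Each operator has a fixed associativity and precedence level, so every string has one parse.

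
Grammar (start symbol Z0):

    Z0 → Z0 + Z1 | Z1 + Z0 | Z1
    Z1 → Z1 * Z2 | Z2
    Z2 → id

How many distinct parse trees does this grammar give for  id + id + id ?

4

Parse trees for id + id + id:
  [Z0 [Z0 [Z0 [Z1 [Z2 id]]] + [Z1 [Z2 id]]] + [Z1 [Z2 id]]]
  [Z0 [Z0 [Z1 [Z2 id]] + [Z0 [Z1 [Z2 id]]]] + [Z1 [Z2 id]]]
  [Z0 [Z1 [Z2 id]] + [Z0 [Z0 [Z1 [Z2 id]]] + [Z1 [Z2 id]]]]
  [Z0 [Z1 [Z2 id]] + [Z0 [Z1 [Z2 id]] + [Z0 [Z1 [Z2 id]]]]]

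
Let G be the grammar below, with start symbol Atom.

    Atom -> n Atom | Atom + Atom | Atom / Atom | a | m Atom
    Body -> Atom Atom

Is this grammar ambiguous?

Witness: m a + a

Derivation 1: Atom ⇒ Atom + Atom ⇒ m Atom + Atom ⇒ m a + Atom ⇒ m a + a
Derivation 2: Atom ⇒ m Atom ⇒ m Atom + Atom ⇒ m a + Atom ⇒ m a + a

Two distinct leftmost derivations for the same string.

Ambiguous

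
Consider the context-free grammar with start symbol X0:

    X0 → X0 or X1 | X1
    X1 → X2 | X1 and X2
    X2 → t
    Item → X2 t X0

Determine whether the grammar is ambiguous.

Only X0, X1, X2 are reachable from X0; ignoring the rest: This is a standard precedence ladder (X0 over X1 over X2), with each level left-recursive on its own operator ('or' at X0, 'and' at X1). That structure is LR(1), hence unambiguous.

Unambiguous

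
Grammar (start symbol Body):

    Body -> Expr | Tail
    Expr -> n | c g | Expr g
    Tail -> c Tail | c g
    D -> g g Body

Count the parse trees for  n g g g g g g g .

1

Parse trees for n g g g g g g g:
  [Body [Expr [Expr [Expr [Expr [Expr [Expr [Expr [Expr n] g] g] g] g] g] g] g]]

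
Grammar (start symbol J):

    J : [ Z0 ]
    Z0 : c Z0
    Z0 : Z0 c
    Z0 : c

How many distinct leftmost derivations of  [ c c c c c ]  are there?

16

Parse trees for [ c c c c c ] (showing first 6 of 16):
  [J [ [Z0 c [Z0 c [Z0 c [Z0 c [Z0 c]]]]] ]]
  [J [ [Z0 c [Z0 c [Z0 c [Z0 [Z0 c] c]]]] ]]
  [J [ [Z0 c [Z0 c [Z0 [Z0 c [Z0 c]] c]]] ]]
  [J [ [Z0 c [Z0 c [Z0 [Z0 [Z0 c] c] c]]] ]]
  [J [ [Z0 c [Z0 [Z0 c [Z0 c [Z0 c]]] c]] ]]
  [J [ [Z0 c [Z0 [Z0 c [Z0 [Z0 c] c]] c]] ]]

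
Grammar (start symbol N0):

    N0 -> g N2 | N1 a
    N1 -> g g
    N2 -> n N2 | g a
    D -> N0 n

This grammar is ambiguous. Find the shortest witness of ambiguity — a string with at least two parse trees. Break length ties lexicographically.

length 3: g g a has 2 parse trees

Two derivations of g g a:
  N0 ⇒ g N2 ⇒ g g a
  N0 ⇒ N1 a ⇒ g g a

g g a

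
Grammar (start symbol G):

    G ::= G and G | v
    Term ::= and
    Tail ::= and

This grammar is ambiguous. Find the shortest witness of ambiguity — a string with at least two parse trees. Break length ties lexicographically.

length 1: no string has ≥2 trees
length 3: no string has ≥2 trees
length 5: v and v and v has 2 parse trees

Two derivations of v and v and v:
  G ⇒ G and G ⇒ G and G and G ⇒ v and G and G ⇒ v and v and G ⇒ v and v and v
  G ⇒ G and G ⇒ v and G ⇒ v and G and G ⇒ v and v and G ⇒ v and v and v

v and v and v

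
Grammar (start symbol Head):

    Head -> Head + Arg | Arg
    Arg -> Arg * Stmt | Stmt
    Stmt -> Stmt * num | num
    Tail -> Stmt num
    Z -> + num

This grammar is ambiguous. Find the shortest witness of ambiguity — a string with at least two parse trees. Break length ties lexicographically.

length 1: no string has ≥2 trees
length 3: num * num has 2 parse trees

Two derivations of num * num:
  Head ⇒ Arg ⇒ Arg * Stmt ⇒ Stmt * Stmt ⇒ num * Stmt ⇒ num * num
  Head ⇒ Arg ⇒ Stmt ⇒ Stmt * num ⇒ num * num

num * num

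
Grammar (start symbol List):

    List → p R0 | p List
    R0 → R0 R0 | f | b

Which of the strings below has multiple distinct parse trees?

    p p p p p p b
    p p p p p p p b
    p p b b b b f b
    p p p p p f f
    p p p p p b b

p p p p p p b: 1 tree
p p p p p p p b: 1 tree
p p b b b b f b: 42 trees
p p p p p f f: 1 tree
p p p p p b b: 1 tree

p p b b b b f b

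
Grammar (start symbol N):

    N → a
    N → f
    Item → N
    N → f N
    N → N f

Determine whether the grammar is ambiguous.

Witness: f f

Derivation 1: N ⇒ f N ⇒ f f
Derivation 2: N ⇒ N f ⇒ f f

Two distinct leftmost derivations for the same string.

Ambiguous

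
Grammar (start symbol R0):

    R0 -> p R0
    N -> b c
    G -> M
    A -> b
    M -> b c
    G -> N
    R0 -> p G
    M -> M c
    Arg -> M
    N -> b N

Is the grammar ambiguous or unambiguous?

Witness: p b c

Derivation 1: R0 ⇒ p G ⇒ p M ⇒ p b c
Derivation 2: R0 ⇒ p G ⇒ p N ⇒ p b c

Two distinct leftmost derivations for the same string.

Ambiguous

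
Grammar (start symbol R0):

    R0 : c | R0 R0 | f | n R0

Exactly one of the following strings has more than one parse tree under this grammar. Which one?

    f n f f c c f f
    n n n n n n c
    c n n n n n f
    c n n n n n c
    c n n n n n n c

f n f f c c f f

f n f f c c f f: 297 trees
n n n n n n c: 1 tree
c n n n n n f: 1 tree
c n n n n n c: 1 tree
c n n n n n n c: 1 tree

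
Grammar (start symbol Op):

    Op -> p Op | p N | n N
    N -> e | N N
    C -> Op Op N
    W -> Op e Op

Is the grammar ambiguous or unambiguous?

Ambiguous

Witness: n e e e

Derivation 1: Op ⇒ n N ⇒ n N N ⇒ n e N ⇒ n e N N ⇒ n e e N ⇒ n e e e
Derivation 2: Op ⇒ n N ⇒ n N N ⇒ n N N N ⇒ n e N N ⇒ n e e N ⇒ n e e e

Two distinct leftmost derivations for the same string.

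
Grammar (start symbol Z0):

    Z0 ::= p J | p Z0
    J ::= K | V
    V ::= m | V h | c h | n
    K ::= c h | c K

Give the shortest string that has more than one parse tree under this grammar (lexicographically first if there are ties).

length 2: no string has ≥2 trees
length 3: p c h has 2 parse trees

Two derivations of p c h:
  Z0 ⇒ p J ⇒ p K ⇒ p c h
  Z0 ⇒ p J ⇒ p V ⇒ p c h

p c h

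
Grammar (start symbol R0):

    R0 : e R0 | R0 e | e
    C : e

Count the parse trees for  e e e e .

8

Parse trees for e e e e:
  [R0 e [R0 e [R0 e [R0 e]]]]
  [R0 e [R0 e [R0 [R0 e] e]]]
  [R0 e [R0 [R0 e [R0 e]] e]]
  [R0 e [R0 [R0 [R0 e] e] e]]
  [R0 [R0 e [R0 e [R0 e]]] e]
  [R0 [R0 e [R0 [R0 e] e]] e]
  [R0 [R0 [R0 e [R0 e]] e] e]
  [R0 [R0 [R0 [R0 e] e] e] e]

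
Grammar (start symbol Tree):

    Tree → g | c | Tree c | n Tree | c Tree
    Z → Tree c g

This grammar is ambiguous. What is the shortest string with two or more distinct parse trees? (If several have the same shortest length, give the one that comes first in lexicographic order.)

c c

length 1: no string has ≥2 trees
length 2: c c has 2 parse trees

Two derivations of c c:
  Tree ⇒ Tree c ⇒ c c
  Tree ⇒ c Tree ⇒ c c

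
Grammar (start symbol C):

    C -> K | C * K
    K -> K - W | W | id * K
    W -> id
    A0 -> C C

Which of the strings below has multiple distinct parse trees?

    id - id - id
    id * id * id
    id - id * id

id - id - id: 1 tree
id * id * id: 4 trees
id - id * id: 1 tree

id * id * id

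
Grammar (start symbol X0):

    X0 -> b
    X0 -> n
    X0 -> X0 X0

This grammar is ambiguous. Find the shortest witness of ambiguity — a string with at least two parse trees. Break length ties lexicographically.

b b b

length 1: no string has ≥2 trees
length 2: no string has ≥2 trees
length 3: b b b has 2 parse trees

Two derivations of b b b:
  X0 ⇒ X0 X0 ⇒ b X0 ⇒ b X0 X0 ⇒ b b X0 ⇒ b b b
  X0 ⇒ X0 X0 ⇒ X0 X0 X0 ⇒ b X0 X0 ⇒ b b X0 ⇒ b b b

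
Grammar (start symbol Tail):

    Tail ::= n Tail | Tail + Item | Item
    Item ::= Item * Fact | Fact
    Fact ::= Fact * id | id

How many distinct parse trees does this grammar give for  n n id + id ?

Parse trees for n n id + id:
  [Tail n [Tail n [Tail [Tail [Item [Fact id]]] + [Item [Fact id]]]]]
  [Tail n [Tail [Tail n [Tail [Item [Fact id]]]] + [Item [Fact id]]]]
  [Tail [Tail n [Tail n [Tail [Item [Fact id]]]]] + [Item [Fact id]]]

3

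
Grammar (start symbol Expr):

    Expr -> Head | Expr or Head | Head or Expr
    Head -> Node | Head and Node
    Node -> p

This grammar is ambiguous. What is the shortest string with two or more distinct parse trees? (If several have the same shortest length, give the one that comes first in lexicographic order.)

length 1: no string has ≥2 trees
length 3: p or p has 2 parse trees

Two derivations of p or p:
  Expr ⇒ Expr or Head ⇒ Head or Head ⇒ Node or Head ⇒ p or Head ⇒ p or Node ⇒ p or p
  Expr ⇒ Head or Expr ⇒ Node or Expr ⇒ p or Expr ⇒ p or Head ⇒ p or Node ⇒ p or p

p or p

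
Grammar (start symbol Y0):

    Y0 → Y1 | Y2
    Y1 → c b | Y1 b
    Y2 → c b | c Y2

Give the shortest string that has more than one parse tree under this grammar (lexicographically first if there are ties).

length 2: c b has 2 parse trees

Two derivations of c b:
  Y0 ⇒ Y1 ⇒ c b
  Y0 ⇒ Y2 ⇒ c b

c b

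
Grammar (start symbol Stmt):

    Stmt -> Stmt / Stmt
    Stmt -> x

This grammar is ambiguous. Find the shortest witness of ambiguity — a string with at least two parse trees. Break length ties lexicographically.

length 1: no string has ≥2 trees
length 3: no string has ≥2 trees
length 5: x / x / x has 2 parse trees

Two derivations of x / x / x:
  Stmt ⇒ Stmt / Stmt ⇒ Stmt / Stmt / Stmt ⇒ x / Stmt / Stmt ⇒ x / x / Stmt ⇒ x / x / x
  Stmt ⇒ Stmt / Stmt ⇒ x / Stmt ⇒ x / Stmt / Stmt ⇒ x / x / Stmt ⇒ x / x / x

x / x / x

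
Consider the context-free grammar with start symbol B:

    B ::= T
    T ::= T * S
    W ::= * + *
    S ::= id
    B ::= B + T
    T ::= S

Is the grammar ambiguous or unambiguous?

Unambiguous

Only B, T, S are reachable from B; ignoring the rest: The grammar is stratified — B handles '+' (left-recursive), T handles '*', S atoms. Each operator has a fixed associativity and precedence level, so every string has one parse.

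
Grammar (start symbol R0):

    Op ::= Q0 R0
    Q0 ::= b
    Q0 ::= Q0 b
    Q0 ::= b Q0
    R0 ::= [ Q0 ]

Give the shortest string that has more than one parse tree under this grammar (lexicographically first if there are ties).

length 3: no string has ≥2 trees
length 4: [ b b ] has 2 parse trees

Two derivations of [ b b ]:
  R0 ⇒ [ Q0 ] ⇒ [ Q0 b ] ⇒ [ b b ]
  R0 ⇒ [ Q0 ] ⇒ [ b Q0 ] ⇒ [ b b ]

[ b b ]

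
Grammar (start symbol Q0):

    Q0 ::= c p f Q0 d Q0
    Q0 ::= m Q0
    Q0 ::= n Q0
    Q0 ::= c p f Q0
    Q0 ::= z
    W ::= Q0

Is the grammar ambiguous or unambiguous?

Witness: c p f c p f z d z

Derivation 1: Q0 ⇒ c p f Q0 d Q0 ⇒ c p f c p f Q0 d Q0 ⇒ c p f c p f z d Q0 ⇒ c p f c p f z d z
Derivation 2: Q0 ⇒ c p f Q0 ⇒ c p f c p f Q0 d Q0 ⇒ c p f c p f z d Q0 ⇒ c p f c p f z d z

Two distinct leftmost derivations for the same string.

Ambiguous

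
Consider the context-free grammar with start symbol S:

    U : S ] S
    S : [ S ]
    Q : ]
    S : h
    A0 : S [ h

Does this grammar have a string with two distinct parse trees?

Unambiguous

(A0, U, Q are unreachable from S, so their rules don't affect L(S).) L(S) is { openⁿ atom closeⁿ : n ≥ 0 }. The bracket depth fixes n, and the derivation is forced at every step.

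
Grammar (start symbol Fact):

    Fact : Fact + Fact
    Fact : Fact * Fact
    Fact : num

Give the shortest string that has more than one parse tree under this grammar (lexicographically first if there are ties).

length 1: no string has ≥2 trees
length 3: no string has ≥2 trees
length 5: num * num * num has 2 parse trees

Two derivations of num * num * num:
  Fact ⇒ Fact * Fact ⇒ Fact * Fact * Fact ⇒ num * Fact * Fact ⇒ num * num * Fact ⇒ num * num * num
  Fact ⇒ Fact * Fact ⇒ num * Fact ⇒ num * Fact * Fact ⇒ num * num * Fact ⇒ num * num * num

num * num * num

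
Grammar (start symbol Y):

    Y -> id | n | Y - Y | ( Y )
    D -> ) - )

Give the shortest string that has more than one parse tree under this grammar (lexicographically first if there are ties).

id - id - id

length 1: no string has ≥2 trees
length 3: no string has ≥2 trees
length 5: id - id - id has 2 parse trees

Two derivations of id - id - id:
  Y ⇒ Y - Y ⇒ id - Y ⇒ id - Y - Y ⇒ id - id - Y ⇒ id - id - id
  Y ⇒ Y - Y ⇒ Y - Y - Y ⇒ id - Y - Y ⇒ id - id - Y ⇒ id - id - id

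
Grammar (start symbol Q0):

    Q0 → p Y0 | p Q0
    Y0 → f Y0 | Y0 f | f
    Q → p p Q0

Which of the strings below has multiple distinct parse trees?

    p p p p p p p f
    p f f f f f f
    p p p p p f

p p p p p p p f: 1 tree
p f f f f f f: 32 trees
p p p p p f: 1 tree

p f f f f f f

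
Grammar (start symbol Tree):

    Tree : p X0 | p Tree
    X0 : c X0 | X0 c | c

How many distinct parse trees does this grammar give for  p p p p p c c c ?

Parse trees for p p p p p c c c:
  [Tree p [Tree p [Tree p [Tree p [Tree p [X0 c [X0 c [X0 c]]]]]]]]
  [Tree p [Tree p [Tree p [Tree p [Tree p [X0 c [X0 [X0 c] c]]]]]]]
  [Tree p [Tree p [Tree p [Tree p [Tree p [X0 [X0 c [X0 c]] c]]]]]]
  [Tree p [Tree p [Tree p [Tree p [Tree p [X0 [X0 [X0 c] c] c]]]]]]

4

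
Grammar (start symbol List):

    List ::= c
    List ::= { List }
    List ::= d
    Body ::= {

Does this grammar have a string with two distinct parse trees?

Unambiguous

(Body is unreachable from List, so its rules don't affect L(List).) L(List) is { openⁿ atom closeⁿ : n ≥ 0 }. The bracket depth fixes n, and the derivation is forced at every step.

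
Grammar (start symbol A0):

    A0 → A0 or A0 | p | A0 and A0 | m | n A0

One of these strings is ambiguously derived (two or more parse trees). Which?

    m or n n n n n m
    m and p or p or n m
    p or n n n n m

m or n n n n n m: 1 tree
m and p or p or n m: 5 trees
p or n n n n m: 1 tree

m and p or p or n m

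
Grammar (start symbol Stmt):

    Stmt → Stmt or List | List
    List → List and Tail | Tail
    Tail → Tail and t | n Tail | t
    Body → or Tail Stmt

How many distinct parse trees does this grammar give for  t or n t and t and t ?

Parse trees for t or n t and t and t:
  [Stmt [Stmt [List [Tail t]]] or [List [List [Tail n [Tail t]]] and [Tail [Tail t] and t]]]
  [Stmt [Stmt [List [Tail t]]] or [List [List [List [Tail n [Tail t]]] and [Tail t]] and [Tail t]]]
  [Stmt [Stmt [List [Tail t]]] or [List [List [Tail [Tail n [Tail t]] and t]] and [Tail t]]]
  [Stmt [Stmt [List [Tail t]]] or [List [List [Tail n [Tail [Tail t] and t]]] and [Tail t]]]
  [Stmt [Stmt [List [Tail t]]] or [List [Tail [Tail [Tail n [Tail t]] and t] and t]]]
  [Stmt [Stmt [List [Tail t]]] or [List [Tail [Tail n [Tail [Tail t] and t]] and t]]]
  [Stmt [Stmt [List [Tail t]]] or [List [Tail n [Tail [Tail [Tail t] and t] and t]]]]

7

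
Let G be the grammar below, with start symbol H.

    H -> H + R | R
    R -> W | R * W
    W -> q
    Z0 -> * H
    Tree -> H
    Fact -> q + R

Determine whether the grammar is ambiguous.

Unambiguous

Only H, R, W are reachable from H; ignoring the rest: H → H + R | R  ;  R → R * W | W  — a left-associative chain with W at the bottom. Each string factors uniquely by precedence.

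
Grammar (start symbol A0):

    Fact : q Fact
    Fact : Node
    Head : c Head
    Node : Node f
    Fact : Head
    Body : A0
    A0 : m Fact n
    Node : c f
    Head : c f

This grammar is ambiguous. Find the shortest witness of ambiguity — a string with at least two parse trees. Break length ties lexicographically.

m c f n

length 4: m c f n has 2 parse trees

Two derivations of m c f n:
  A0 ⇒ m Fact n ⇒ m Node n ⇒ m c f n
  A0 ⇒ m Fact n ⇒ m Head n ⇒ m c f n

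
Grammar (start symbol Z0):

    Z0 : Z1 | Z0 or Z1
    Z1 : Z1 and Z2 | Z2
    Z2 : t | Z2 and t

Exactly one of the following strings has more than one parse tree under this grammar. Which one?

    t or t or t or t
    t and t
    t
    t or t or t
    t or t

t and t

t or t or t or t: 1 tree
t and t: 2 trees
t: 1 tree
t or t or t: 1 tree
t or t: 1 tree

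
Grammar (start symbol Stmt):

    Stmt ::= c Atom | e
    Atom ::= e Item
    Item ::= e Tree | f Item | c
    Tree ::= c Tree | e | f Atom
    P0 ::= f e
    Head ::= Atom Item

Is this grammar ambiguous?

Only Stmt, Atom, Item, Tree are reachable from Stmt; ignoring the rest: Each reachable nonterminal has at most one production per leading terminal, and all productions are right-linear; the derivation is determined token-by-token.

Unambiguous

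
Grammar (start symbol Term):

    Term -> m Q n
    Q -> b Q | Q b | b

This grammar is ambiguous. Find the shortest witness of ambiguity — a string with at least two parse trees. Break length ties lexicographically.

length 3: no string has ≥2 trees
length 4: m b b n has 2 parse trees

Two derivations of m b b n:
  Term ⇒ m Q n ⇒ m b Q n ⇒ m b b n
  Term ⇒ m Q n ⇒ m Q b n ⇒ m b b n

m b b n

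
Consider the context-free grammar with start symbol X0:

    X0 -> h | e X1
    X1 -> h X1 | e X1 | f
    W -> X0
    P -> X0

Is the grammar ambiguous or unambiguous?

(W, P are unreachable from X0, so their rules don't affect L(X0).) Each reachable nonterminal has at most one production per leading terminal, and all productions are right-linear; the derivation is determined token-by-token.

Unambiguous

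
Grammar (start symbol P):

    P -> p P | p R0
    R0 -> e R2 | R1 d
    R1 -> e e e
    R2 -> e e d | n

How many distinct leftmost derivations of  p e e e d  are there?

2

Parse trees for p e e e d:
  [P p [R0 e [R2 e e d]]]
  [P p [R0 [R1 e e e] d]]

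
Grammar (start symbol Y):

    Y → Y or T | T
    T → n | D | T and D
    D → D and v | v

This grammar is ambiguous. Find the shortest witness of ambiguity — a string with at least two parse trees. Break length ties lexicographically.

length 1: no string has ≥2 trees
length 3: v and v has 2 parse trees

Two derivations of v and v:
  Y ⇒ T ⇒ D ⇒ D and v ⇒ v and v
  Y ⇒ T ⇒ T and D ⇒ D and D ⇒ v and D ⇒ v and v

v and v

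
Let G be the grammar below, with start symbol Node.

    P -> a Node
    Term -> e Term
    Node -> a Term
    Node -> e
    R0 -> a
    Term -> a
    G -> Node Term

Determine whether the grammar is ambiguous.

Unambiguous

(R0, P, G are unreachable from Node, so their rules don't affect L(Node).) Each reachable nonterminal has at most one production per leading terminal, and all productions are right-linear; the derivation is determined token-by-token.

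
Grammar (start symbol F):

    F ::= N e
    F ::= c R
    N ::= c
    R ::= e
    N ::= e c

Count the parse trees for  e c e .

Parse trees for e c e:
  [F [N e c] e]

1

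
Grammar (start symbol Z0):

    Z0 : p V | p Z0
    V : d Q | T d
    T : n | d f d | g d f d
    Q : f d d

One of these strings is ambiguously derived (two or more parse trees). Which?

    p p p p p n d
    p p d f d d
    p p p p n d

p p p p p n d: 1 tree
p p d f d d: 2 trees
p p p p n d: 1 tree

p p d f d d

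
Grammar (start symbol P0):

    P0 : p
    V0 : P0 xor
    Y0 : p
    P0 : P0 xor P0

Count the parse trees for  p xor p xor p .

Parse trees for p xor p xor p:
  [P0 [P0 p] xor [P0 [P0 p] xor [P0 p]]]
  [P0 [P0 [P0 p] xor [P0 p]] xor [P0 p]]

2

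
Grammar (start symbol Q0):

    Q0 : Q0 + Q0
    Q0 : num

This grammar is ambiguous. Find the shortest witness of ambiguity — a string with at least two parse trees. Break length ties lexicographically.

num + num + num

length 1: no string has ≥2 trees
length 3: no string has ≥2 trees
length 5: num + num + num has 2 parse trees

Two derivations of num + num + num:
  Q0 ⇒ Q0 + Q0 ⇒ Q0 + Q0 + Q0 ⇒ num + Q0 + Q0 ⇒ num + num + Q0 ⇒ num + num + num
  Q0 ⇒ Q0 + Q0 ⇒ num + Q0 ⇒ num + Q0 + Q0 ⇒ num + num + Q0 ⇒ num + num + num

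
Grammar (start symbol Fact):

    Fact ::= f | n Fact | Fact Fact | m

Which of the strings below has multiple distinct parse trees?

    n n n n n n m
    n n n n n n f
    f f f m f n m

f f f m f n m

n n n n n n m: 1 tree
n n n n n n f: 1 tree
f f f m f n m: 42 trees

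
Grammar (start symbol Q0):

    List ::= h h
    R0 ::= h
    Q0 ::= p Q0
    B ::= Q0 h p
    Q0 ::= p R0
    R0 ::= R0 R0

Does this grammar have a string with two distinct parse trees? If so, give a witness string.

Ambiguous

Witness: p h h h

Derivation 1: Q0 ⇒ p R0 ⇒ p R0 R0 ⇒ p h R0 ⇒ p h R0 R0 ⇒ p h h R0 ⇒ p h h h
Derivation 2: Q0 ⇒ p R0 ⇒ p R0 R0 ⇒ p R0 R0 R0 ⇒ p h R0 R0 ⇒ p h h R0 ⇒ p h h h

Two distinct leftmost derivations for the same string.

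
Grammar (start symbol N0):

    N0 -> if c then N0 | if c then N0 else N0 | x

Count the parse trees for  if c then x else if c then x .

1

Parse trees for if c then x else if c then x:
  [N0 if c then [N0 x] else [N0 if c then [N0 x]]]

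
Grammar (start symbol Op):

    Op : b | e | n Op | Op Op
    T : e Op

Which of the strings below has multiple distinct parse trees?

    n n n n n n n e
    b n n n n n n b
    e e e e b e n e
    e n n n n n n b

e e e e b e n e

n n n n n n n e: 1 tree
b n n n n n n b: 1 tree
e e e e b e n e: 132 trees
e n n n n n n b: 1 tree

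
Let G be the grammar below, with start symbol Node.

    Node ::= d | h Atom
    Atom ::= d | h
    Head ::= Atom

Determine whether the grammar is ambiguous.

Unambiguous

(Head is unreachable from Node, so its rules don't affect L(Node).) Each reachable nonterminal has at most one production per leading terminal, and all productions are right-linear; the derivation is determined token-by-token.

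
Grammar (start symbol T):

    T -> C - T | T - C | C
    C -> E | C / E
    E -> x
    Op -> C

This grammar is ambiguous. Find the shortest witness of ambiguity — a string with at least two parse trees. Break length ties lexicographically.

x - x

length 1: no string has ≥2 trees
length 3: x - x has 2 parse trees

Two derivations of x - x:
  T ⇒ C - T ⇒ E - T ⇒ x - T ⇒ x - C ⇒ x - E ⇒ x - x
  T ⇒ T - C ⇒ C - C ⇒ E - C ⇒ x - C ⇒ x - E ⇒ x - x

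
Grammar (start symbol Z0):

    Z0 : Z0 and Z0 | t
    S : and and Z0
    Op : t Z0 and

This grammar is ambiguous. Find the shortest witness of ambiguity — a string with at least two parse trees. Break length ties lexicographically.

t and t and t

length 1: no string has ≥2 trees
length 3: no string has ≥2 trees
length 5: t and t and t has 2 parse trees

Two derivations of t and t and t:
  Z0 ⇒ Z0 and Z0 ⇒ Z0 and Z0 and Z0 ⇒ t and Z0 and Z0 ⇒ t and t and Z0 ⇒ t and t and t
  Z0 ⇒ Z0 and Z0 ⇒ t and Z0 ⇒ t and Z0 and Z0 ⇒ t and t and Z0 ⇒ t and t and t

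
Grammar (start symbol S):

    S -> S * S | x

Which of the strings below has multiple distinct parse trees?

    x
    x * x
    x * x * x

x * x * x

x: 1 tree
x * x: 1 tree
x * x * x: 2 trees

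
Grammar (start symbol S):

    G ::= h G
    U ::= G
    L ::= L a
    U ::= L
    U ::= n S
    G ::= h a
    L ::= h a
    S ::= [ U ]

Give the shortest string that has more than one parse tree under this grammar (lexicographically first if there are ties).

[ h a ]

length 4: [ h a ] has 2 parse trees

Two derivations of [ h a ]:
  S ⇒ [ U ] ⇒ [ G ] ⇒ [ h a ]
  S ⇒ [ U ] ⇒ [ L ] ⇒ [ h a ]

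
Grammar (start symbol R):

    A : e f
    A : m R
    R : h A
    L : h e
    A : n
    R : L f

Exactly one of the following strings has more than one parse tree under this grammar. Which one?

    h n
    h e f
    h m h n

h n: 1 tree
h e f: 2 trees
h m h n: 1 tree

h e f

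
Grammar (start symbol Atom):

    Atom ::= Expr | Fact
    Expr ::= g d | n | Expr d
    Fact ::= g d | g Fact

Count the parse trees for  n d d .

1

Parse trees for n d d:
  [Atom [Expr [Expr [Expr n] d] d]]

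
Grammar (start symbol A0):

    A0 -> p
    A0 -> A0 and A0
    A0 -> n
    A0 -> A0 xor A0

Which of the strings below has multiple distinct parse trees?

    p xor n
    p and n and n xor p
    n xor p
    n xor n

p xor n: 1 tree
p and n and n xor p: 5 trees
n xor p: 1 tree
n xor n: 1 tree

p and n and n xor p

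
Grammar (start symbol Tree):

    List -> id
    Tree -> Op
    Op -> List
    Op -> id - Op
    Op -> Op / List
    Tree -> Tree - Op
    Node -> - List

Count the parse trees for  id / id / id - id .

Parse trees for id / id / id - id:
  [Tree [Tree [Op [Op [Op [List id]] / [List id]] / [List id]]] - [Op [List id]]]

1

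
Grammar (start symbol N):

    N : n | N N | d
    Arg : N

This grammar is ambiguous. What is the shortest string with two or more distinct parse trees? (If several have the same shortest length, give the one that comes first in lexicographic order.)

length 1: no string has ≥2 trees
length 2: no string has ≥2 trees
length 3: d d d has 2 parse trees

Two derivations of d d d:
  N ⇒ N N ⇒ N N N ⇒ d N N ⇒ d d N ⇒ d d d
  N ⇒ N N ⇒ d N ⇒ d N N ⇒ d d N ⇒ d d d

d d d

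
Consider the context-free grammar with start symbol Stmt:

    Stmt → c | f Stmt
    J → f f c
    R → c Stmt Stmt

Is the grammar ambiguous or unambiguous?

Unambiguous

Only Stmt is reachable from Stmt; ignoring the rest: Restricted to the reachable nonterminals, every rule has the form A → t or A → t B, and no two rules for the same A share a first terminal. The grammar encodes a DFA — one run per string.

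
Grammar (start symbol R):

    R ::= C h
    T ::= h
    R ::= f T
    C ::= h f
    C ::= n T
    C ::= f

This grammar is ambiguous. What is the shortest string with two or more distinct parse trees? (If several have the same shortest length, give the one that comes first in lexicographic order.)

f h

length 2: f h has 2 parse trees

Two derivations of f h:
  R ⇒ C h ⇒ f h
  R ⇒ f T ⇒ f h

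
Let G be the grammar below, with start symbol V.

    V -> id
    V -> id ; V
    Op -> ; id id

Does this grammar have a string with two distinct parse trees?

Unambiguous

(Op is unreachable from V, so its rules don't affect L(V).) Right-recursive list with a separator: after each atom, whether the separator follows determines the rule. One parse per string.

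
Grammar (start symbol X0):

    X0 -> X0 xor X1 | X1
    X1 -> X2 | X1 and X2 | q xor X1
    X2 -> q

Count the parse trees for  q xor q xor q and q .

Parse trees for q xor q xor q and q:
  [X0 [X0 [X1 [X2 q]]] xor [X1 [X1 q xor [X1 [X2 q]]] and [X2 q]]]
  [X0 [X0 [X1 [X2 q]]] xor [X1 q xor [X1 [X1 [X2 q]] and [X2 q]]]]
  [X0 [X0 [X0 [X1 [X2 q]]] xor [X1 [X2 q]]] xor [X1 [X1 [X2 q]] and [X2 q]]]
  [X0 [X0 [X1 q xor [X1 [X2 q]]]] xor [X1 [X1 [X2 q]] and [X2 q]]]
  [X0 [X1 [X1 q xor [X1 q xor [X1 [X2 q]]]] and [X2 q]]]
  [X0 [X1 q xor [X1 [X1 q xor [X1 [X2 q]]] and [X2 q]]]]
  [X0 [X1 q xor [X1 q xor [X1 [X1 [X2 q]] and [X2 q]]]]]

7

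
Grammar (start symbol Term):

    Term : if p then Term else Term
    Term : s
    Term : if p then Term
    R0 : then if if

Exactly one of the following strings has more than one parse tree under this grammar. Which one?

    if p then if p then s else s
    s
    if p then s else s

if p then if p then s else s: 2 trees
s: 1 tree
if p then s else s: 1 tree

if p then if p then s else s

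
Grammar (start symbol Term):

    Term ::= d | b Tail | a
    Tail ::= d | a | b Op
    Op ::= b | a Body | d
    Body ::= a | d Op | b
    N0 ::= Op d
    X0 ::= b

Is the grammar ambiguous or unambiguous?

Only Term, Tail, Op, Body are reachable from Term; ignoring the rest: Each reachable nonterminal has at most one production per leading terminal, and all productions are right-linear; the derivation is determined token-by-token.

Unambiguous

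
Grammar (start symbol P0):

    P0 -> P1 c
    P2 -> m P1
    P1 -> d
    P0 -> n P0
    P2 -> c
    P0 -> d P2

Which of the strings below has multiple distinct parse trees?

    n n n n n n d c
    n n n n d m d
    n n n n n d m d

n n n n n n d c

n n n n n n d c: 2 trees
n n n n d m d: 1 tree
n n n n n d m d: 1 tree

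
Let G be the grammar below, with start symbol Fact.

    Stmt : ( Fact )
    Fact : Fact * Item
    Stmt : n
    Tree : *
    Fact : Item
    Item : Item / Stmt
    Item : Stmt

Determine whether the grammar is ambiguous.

Unambiguous

Only Fact, Item, Stmt are reachable from Fact; ignoring the rest: The grammar is stratified — Fact handles '*' (left-recursive), Item handles '/', Stmt atoms. Each operator has a fixed associativity and precedence level, so every string has one parse.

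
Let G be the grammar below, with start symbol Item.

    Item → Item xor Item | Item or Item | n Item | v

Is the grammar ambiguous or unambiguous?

Ambiguous

Witness: n v or v

Derivation 1: Item ⇒ Item or Item ⇒ n Item or Item ⇒ n v or Item ⇒ n v or v
Derivation 2: Item ⇒ n Item ⇒ n Item or Item ⇒ n v or Item ⇒ n v or v

Two distinct leftmost derivations for the same string.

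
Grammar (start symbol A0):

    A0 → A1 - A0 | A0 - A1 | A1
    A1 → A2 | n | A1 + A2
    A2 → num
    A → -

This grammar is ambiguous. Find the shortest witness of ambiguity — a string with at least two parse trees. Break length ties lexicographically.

n - n

length 1: no string has ≥2 trees
length 3: n - n has 2 parse trees

Two derivations of n - n:
  A0 ⇒ A1 - A0 ⇒ n - A0 ⇒ n - A1 ⇒ n - n
  A0 ⇒ A0 - A1 ⇒ A1 - A1 ⇒ n - A1 ⇒ n - n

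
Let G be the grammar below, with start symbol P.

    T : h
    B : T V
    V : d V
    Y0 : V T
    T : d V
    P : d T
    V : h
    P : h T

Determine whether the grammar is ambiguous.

Unambiguous

Only P, T, V are reachable from P; ignoring the rest: Each reachable nonterminal has at most one production per leading terminal, and all productions are right-linear; the derivation is determined token-by-token.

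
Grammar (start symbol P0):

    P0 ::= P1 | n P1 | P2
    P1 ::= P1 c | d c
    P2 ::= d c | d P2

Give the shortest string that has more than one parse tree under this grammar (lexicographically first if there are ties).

length 2: d c has 2 parse trees

Two derivations of d c:
  P0 ⇒ P1 ⇒ d c
  P0 ⇒ P2 ⇒ d c

d c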